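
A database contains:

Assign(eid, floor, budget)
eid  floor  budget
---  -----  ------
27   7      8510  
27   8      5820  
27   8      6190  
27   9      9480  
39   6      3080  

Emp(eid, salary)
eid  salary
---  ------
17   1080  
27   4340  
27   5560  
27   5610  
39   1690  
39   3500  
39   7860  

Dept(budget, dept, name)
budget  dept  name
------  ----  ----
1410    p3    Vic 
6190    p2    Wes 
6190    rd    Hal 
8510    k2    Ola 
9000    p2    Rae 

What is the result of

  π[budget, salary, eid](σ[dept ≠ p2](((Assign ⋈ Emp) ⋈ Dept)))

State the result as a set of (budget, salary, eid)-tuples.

{(6190, 4340, 27), (6190, 5560, 27), (6190, 5610, 27), (8510, 4340, 27), (8510, 5560, 27), (8510, 5610, 27)}

Joining Assign and Emp on eid yields {(27, 7, 8510, 4340), (27, 7, 8510, 5560), (27, 7, 8510, 5610), (27, 8, 5820, 4340), (27, 8, 5820, 5560), (27, 8, 5820, 5610), (27, 8, 6190, 4340), (27, 8, 6190, 5560), (27, 8, 6190, 5610), (27, 9, 9480, 4340), (27, 9, 9480, 5560), (27, 9, 9480, 5610), (39, 6, 3080, 1690), (39, 6, 3080, 3500), (39, 6, 3080, 7860)}.
Joining (Assign ⋈ Emp) and Dept on budget yields {(27, 7, 8510, 4340, k2, Ola), (27, 7, 8510, 5560, k2, Ola), (27, 7, 8510, 5610, k2, Ola), (27, 8, 6190, 4340, p2, Wes), (27, 8, 6190, 4340, rd, Hal), (27, 8, 6190, 5560, p2, Wes), (27, 8, 6190, 5560, rd, Hal), (27, 8, 6190, 5610, p2, Wes), (27, 8, 6190, 5610, rd, Hal)}.
Apply σ_{dept ≠ p2}; surviving tuples: {(27, 7, 8510, 4340, k2, Ola), (27, 7, 8510, 5560, k2, Ola), (27, 7, 8510, 5610, k2, Ola), (27, 8, 6190, 4340, rd, Hal), (27, 8, 6190, 5560, rd, Hal), (27, 8, 6190, 5610, rd, Hal)}
Keep only column(s) budget, salary, eid: {(6190, 4340, 27), (6190, 5560, 27), (6190, 5610, 27), (8510, 4340, 27), (8510, 5560, 27), (8510, 5610, 27)}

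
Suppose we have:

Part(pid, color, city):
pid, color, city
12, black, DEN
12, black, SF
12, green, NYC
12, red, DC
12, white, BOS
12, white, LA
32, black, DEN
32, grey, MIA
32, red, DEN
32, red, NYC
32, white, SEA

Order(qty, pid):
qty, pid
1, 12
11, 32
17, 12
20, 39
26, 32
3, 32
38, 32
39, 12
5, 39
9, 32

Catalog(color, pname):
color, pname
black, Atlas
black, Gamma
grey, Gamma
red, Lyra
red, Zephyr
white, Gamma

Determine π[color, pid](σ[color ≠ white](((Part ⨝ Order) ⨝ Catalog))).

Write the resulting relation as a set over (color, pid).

Part ⋈ Order (natural join on pid): {(12, black, DEN, 1), (12, black, DEN, 17), (12, black, DEN, 39), (12, black, SF, 1), (12, black, SF, 17), (12, black, SF, 39), (12, green, NYC, 1), (12, green, NYC, 17), (12, green, NYC, 39), (12, red, DC, 1), (12, red, DC, 17), (12, red, DC, 39), (12, white, BOS, 1), (12, white, BOS, 17), (12, white, BOS, 39), (12, white, LA, 1), (12, white, LA, 17), (12, white, LA, 39), (32, black, DEN, 11), (32, black, DEN, 26), (32, black, DEN, 3), (32, black, DEN, 38), (32, black, DEN, 9), (32, grey, MIA, 11), (32, grey, MIA, 26), (32, grey, MIA, 3), (32, grey, MIA, 38), (32, grey, MIA, 9), (32, red, DEN, 11), (32, red, DEN, 26), (32, red, DEN, 3), (32, red, DEN, 38), (32, red, DEN, 9), (32, red, NYC, 11), (32, red, NYC, 26), (32, red, NYC, 3), (32, red, NYC, 38), (32, red, NYC, 9), (32, white, SEA, 11), (32, white, SEA, 26), (32, white, SEA, 3), (32, white, SEA, 38), (32, white, SEA, 9)}
(Part ⨝ Order) ⋈ Catalog (natural join on color): {(12, black, DEN, 1, Atlas), (12, black, DEN, 1, Gamma), (12, black, DEN, 17, Atlas), (12, black, DEN, 17, Gamma), (12, black, DEN, 39, Atlas), (12, black, DEN, 39, Gamma), (12, black, SF, 1, Atlas), (12, black, SF, 1, Gamma), (12, black, SF, 17, Atlas), (12, black, SF, 17, Gamma), (12, black, SF, 39, Atlas), (12, black, SF, 39, Gamma), (12, red, DC, 1, Lyra), (12, red, DC, 1, Zephyr), (12, red, DC, 17, Lyra), (12, red, DC, 17, Zephyr), (12, red, DC, 39, Lyra), (12, red, DC, 39, Zephyr), (12, white, BOS, 1, Gamma), (12, white, BOS, 17, Gamma), (12, white, BOS, 39, Gamma), (12, white, LA, 1, Gamma), (12, white, LA, 17, Gamma), (12, white, LA, 39, Gamma), (32, black, DEN, 11, Atlas), (32, black, DEN, 11, Gamma), (32, black, DEN, 26, Atlas), (32, black, DEN, 26, Gamma), (32, black, DEN, 3, Atlas), (32, black, DEN, 3, Gamma), (32, black, DEN, 38, Atlas), (32, black, DEN, 38, Gamma), (32, black, DEN, 9, Atlas), (32, black, DEN, 9, Gamma), (32, grey, MIA, 11, Gamma), (32, grey, MIA, 26, Gamma), (32, grey, MIA, 3, Gamma), (32, grey, MIA, 38, Gamma), (32, grey, MIA, 9, Gamma), (32, red, DEN, 11, Lyra), (32, red, DEN, 11, Zephyr), (32, red, DEN, 26, Lyra), (32, red, DEN, 26, Zephyr), (32, red, DEN, 3, Lyra), (32, red, DEN, 3, Zephyr), (32, red, DEN, 38, Lyra), (32, red, DEN, 38, Zephyr), (32, red, DEN, 9, Lyra), (32, red, DEN, 9, Zephyr), (32, red, NYC, 11, Lyra), (32, red, NYC, 11, Zephyr), (32, red, NYC, 26, Lyra), (32, red, NYC, 26, Zephyr), (32, red, NYC, 3, Lyra), (32, red, NYC, 3, Zephyr), (32, red, NYC, 38, Lyra), (32, red, NYC, 38, Zephyr), (32, red, NYC, 9, Lyra), (32, red, NYC, 9, Zephyr), (32, white, SEA, 11, Gamma), (32, white, SEA, 26, Gamma), (32, white, SEA, 3, Gamma), (32, white, SEA, 38, Gamma), (32, white, SEA, 9, Gamma)}
Selection color ≠ white: {(12, black, DEN, 1, Atlas), (12, black, DEN, 1, Gamma), (12, black, DEN, 17, Atlas), (12, black, DEN, 17, Gamma), (12, black, DEN, 39, Atlas), (12, black, DEN, 39, Gamma), (12, black, SF, 1, Atlas), (12, black, SF, 1, Gamma), (12, black, SF, 17, Atlas), (12, black, SF, 17, Gamma), (12, black, SF, 39, Atlas), (12, black, SF, 39, Gamma), (12, red, DC, 1, Lyra), (12, red, DC, 1, Zephyr), (12, red, DC, 17, Lyra), (12, red, DC, 17, Zephyr), (12, red, DC, 39, Lyra), (12, red, DC, 39, Zephyr), (32, black, DEN, 11, Atlas), (32, black, DEN, 11, Gamma), (32, black, DEN, 26, Atlas), (32, black, DEN, 26, Gamma), (32, black, DEN, 3, Atlas), (32, black, DEN, 3, Gamma), (32, black, DEN, 38, Atlas), (32, black, DEN, 38, Gamma), (32, black, DEN, 9, Atlas), (32, black, DEN, 9, Gamma), (32, grey, MIA, 11, Gamma), (32, grey, MIA, 26, Gamma), (32, grey, MIA, 3, Gamma), (32, grey, MIA, 38, Gamma), (32, grey, MIA, 9, Gamma), (32, red, DEN, 11, Lyra), (32, red, DEN, 11, Zephyr), (32, red, DEN, 26, Lyra), (32, red, DEN, 26, Zephyr), (32, red, DEN, 3, Lyra), (32, red, DEN, 3, Zephyr), (32, red, DEN, 38, Lyra), (32, red, DEN, 38, Zephyr), (32, red, DEN, 9, Lyra), (32, red, DEN, 9, Zephyr), (32, red, NYC, 11, Lyra), (32, red, NYC, 11, Zephyr), (32, red, NYC, 26, Lyra), (32, red, NYC, 26, Zephyr), (32, red, NYC, 3, Lyra), (32, red, NYC, 3, Zephyr), (32, red, NYC, 38, Lyra), (32, red, NYC, 38, Zephyr), (32, red, NYC, 9, Lyra), (32, red, NYC, 9, Zephyr)}
Keep only column(s) color, pid (48 duplicate(s) eliminated): {(black, 12), (black, 32), (grey, 32), (red, 12), (red, 32)}

{(black, 12), (black, 32), (grey, 32), (red, 12), (red, 32)}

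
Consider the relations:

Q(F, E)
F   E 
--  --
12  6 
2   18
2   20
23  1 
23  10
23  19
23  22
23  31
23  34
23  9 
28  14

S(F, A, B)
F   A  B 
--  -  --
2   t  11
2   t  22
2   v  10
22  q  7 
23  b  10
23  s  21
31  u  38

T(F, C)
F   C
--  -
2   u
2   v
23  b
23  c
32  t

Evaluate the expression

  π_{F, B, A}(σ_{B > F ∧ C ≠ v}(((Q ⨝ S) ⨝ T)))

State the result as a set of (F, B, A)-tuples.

{(2, 10, v), (2, 11, t), (2, 22, t)}

Q ⋈ S (natural join on F): {(2, 18, t, 11), (2, 18, t, 22), (2, 18, v, 10), (2, 20, t, 11), (2, 20, t, 22), (2, 20, v, 10), (23, 1, b, 10), (23, 1, s, 21), (23, 10, b, 10), (23, 10, s, 21), (23, 19, b, 10), (23, 19, s, 21), (23, 22, b, 10), (23, 22, s, 21), (23, 31, b, 10), (23, 31, s, 21), (23, 34, b, 10), (23, 34, s, 21), (23, 9, b, 10), (23, 9, s, 21)}
(Q ⨝ S) ⋈ T (natural join on F): {(2, 18, t, 11, u), (2, 18, t, 11, v), (2, 18, t, 22, u), (2, 18, t, 22, v), (2, 18, v, 10, u), (2, 18, v, 10, v), (2, 20, t, 11, u), (2, 20, t, 11, v), (2, 20, t, 22, u), (2, 20, t, 22, v), (2, 20, v, 10, u), (2, 20, v, 10, v), (23, 1, b, 10, b), (23, 1, b, 10, c), (23, 1, s, 21, b), (23, 1, s, 21, c), (23, 10, b, 10, b), (23, 10, b, 10, c), (23, 10, s, 21, b), (23, 10, s, 21, c), (23, 19, b, 10, b), (23, 19, b, 10, c), (23, 19, s, 21, b), (23, 19, s, 21, c), (23, 22, b, 10, b), (23, 22, b, 10, c), (23, 22, s, 21, b), (23, 22, s, 21, c), (23, 31, b, 10, b), (23, 31, b, 10, c), (23, 31, s, 21, b), (23, 31, s, 21, c), (23, 34, b, 10, b), (23, 34, b, 10, c), (23, 34, s, 21, b), (23, 34, s, 21, c), (23, 9, b, 10, b), (23, 9, b, 10, c), (23, 9, s, 21, b), (23, 9, s, 21, c)}
Apply σ_{B > F ∧ C ≠ v}; surviving tuples: {(2, 18, t, 11, u), (2, 18, t, 22, u), (2, 18, v, 10, u), (2, 20, t, 11, u), (2, 20, t, 22, u), (2, 20, v, 10, u)}
π_{F, B, A} gives {(2, 10, v), (2, 11, t), (2, 22, t)} (3 duplicate(s) eliminated).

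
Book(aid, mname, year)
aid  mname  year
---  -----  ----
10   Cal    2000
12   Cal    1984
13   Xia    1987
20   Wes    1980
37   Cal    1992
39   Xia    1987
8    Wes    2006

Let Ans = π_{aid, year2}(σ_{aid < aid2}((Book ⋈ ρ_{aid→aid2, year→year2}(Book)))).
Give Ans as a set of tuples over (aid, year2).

ρ[aid→aid2, year→year2]: schema becomes (aid2, mname, year2); tuples unchanged.
Natural join on mname: {(10, Cal, 2000, 10, 2000), (10, Cal, 2000, 12, 1984), (10, Cal, 2000, 37, 1992), (12, Cal, 1984, 10, 2000), (12, Cal, 1984, 12, 1984), (12, Cal, 1984, 37, 1992), (13, Xia, 1987, 13, 1987), (13, Xia, 1987, 39, 1987), (20, Wes, 1980, 20, 1980), (20, Wes, 1980, 8, 2006), (37, Cal, 1992, 10, 2000), (37, Cal, 1992, 12, 1984), (37, Cal, 1992, 37, 1992), (39, Xia, 1987, 13, 1987), (39, Xia, 1987, 39, 1987), (8, Wes, 2006, 20, 1980), (8, Wes, 2006, 8, 2006)}
Selection aid < aid2: {(10, Cal, 2000, 12, 1984), (10, Cal, 2000, 37, 1992), (12, Cal, 1984, 37, 1992), (13, Xia, 1987, 39, 1987), (8, Wes, 2006, 20, 1980)}
π_{aid, year2} gives {(10, 1984), (10, 1992), (12, 1992), (13, 1987), (8, 1980)}.

{(10, 1984), (10, 1992), (12, 1992), (13, 1987), (8, 1980)}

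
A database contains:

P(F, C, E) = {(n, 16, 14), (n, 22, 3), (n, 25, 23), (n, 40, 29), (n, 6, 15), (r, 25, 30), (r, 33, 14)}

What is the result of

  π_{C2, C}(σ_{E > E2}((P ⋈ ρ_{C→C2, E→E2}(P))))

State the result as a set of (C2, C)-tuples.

ρ[C→C2, E→E2]: schema becomes (F, C2, E2); tuples unchanged.
Joining P and ρ_{C→C2, E→E2}(P) on F yields {(n, 16, 14, 16, 14), (n, 16, 14, 22, 3), (n, 16, 14, 25, 23), (n, 16, 14, 40, 29), (n, 16, 14, 6, 15), (n, 22, 3, 16, 14), (n, 22, 3, 22, 3), (n, 22, 3, 25, 23), (n, 22, 3, 40, 29), (n, 22, 3, 6, 15), (n, 25, 23, 16, 14), (n, 25, 23, 22, 3), (n, 25, 23, 25, 23), (n, 25, 23, 40, 29), (n, 25, 23, 6, 15), (n, 40, 29, 16, 14), (n, 40, 29, 22, 3), (n, 40, 29, 25, 23), (n, 40, 29, 40, 29), (n, 40, 29, 6, 15), (n, 6, 15, 16, 14), (n, 6, 15, 22, 3), (n, 6, 15, 25, 23), (n, 6, 15, 40, 29), (n, 6, 15, 6, 15), (r, 25, 30, 25, 30), (r, 25, 30, 33, 14), (r, 33, 14, 25, 30), (r, 33, 14, 33, 14)}.
Apply σ_{E > E2}; surviving tuples: {(n, 16, 14, 22, 3), (n, 25, 23, 16, 14), (n, 25, 23, 22, 3), (n, 25, 23, 6, 15), (n, 40, 29, 16, 14), (n, 40, 29, 22, 3), (n, 40, 29, 25, 23), (n, 40, 29, 6, 15), (n, 6, 15, 16, 14), (n, 6, 15, 22, 3), (r, 25, 30, 33, 14)}
π_{C2, C} gives {(16, 25), (16, 40), (16, 6), (22, 16), (22, 25), (22, 40), (22, 6), (25, 40), (33, 25), (6, 25), (6, 40)}.

{(16, 25), (16, 40), (16, 6), (22, 16), (22, 25), (22, 40), (22, 6), (25, 40), (33, 25), (6, 25), (6, 40)}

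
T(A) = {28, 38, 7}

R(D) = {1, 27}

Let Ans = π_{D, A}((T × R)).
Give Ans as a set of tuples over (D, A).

{(1, 28), (1, 38), (1, 7), (27, 28), (27, 38), (27, 7)}

T × R: Cartesian product, 3·2 = 6 tuples over (A, D).
π_{D, A} gives {(1, 28), (1, 38), (1, 7), (27, 28), (27, 38), (27, 7)}.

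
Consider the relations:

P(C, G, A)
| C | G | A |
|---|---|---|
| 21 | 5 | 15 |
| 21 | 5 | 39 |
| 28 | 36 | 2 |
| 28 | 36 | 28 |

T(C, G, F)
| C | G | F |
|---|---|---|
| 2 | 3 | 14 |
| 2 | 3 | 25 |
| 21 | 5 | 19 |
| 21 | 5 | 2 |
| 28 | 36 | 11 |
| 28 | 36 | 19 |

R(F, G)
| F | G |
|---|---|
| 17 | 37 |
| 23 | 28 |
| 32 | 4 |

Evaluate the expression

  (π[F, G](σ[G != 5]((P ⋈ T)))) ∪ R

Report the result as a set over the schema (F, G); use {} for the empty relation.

{(11, 36), (17, 37), (19, 36), (23, 28), (32, 4)}

Joining P and T on C, G yields {(21, 5, 15, 19), (21, 5, 15, 2), (21, 5, 39, 19), (21, 5, 39, 2), (28, 36, 2, 11), (28, 36, 2, 19), (28, 36, 28, 11), (28, 36, 28, 19)}.
Selection G != 5: {(28, 36, 2, 11), (28, 36, 2, 19), (28, 36, 28, 11), (28, 36, 28, 19)}
Keep only column(s) F, G (2 duplicate(s) eliminated): {(11, 36), (19, 36)}
Taking the union: {(11, 36), (17, 37), (19, 36), (23, 28), (32, 4)}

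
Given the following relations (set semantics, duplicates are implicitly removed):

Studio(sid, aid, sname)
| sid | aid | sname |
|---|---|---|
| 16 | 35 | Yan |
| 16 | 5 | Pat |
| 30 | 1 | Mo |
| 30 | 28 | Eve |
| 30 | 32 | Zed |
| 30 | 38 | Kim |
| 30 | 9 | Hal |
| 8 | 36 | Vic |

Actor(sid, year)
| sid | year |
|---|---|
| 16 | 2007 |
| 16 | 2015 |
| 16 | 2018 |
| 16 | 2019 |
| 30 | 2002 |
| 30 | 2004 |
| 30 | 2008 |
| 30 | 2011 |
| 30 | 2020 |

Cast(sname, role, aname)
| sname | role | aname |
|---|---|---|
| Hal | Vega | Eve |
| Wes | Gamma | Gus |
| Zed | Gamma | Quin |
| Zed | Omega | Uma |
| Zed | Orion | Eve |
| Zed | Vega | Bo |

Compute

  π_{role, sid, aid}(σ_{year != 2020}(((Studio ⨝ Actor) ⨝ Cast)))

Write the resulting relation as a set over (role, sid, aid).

{(Gamma, 30, 32), (Omega, 30, 32), (Orion, 30, 32), (Vega, 30, 32), (Vega, 30, 9)}

Natural join on sid: {(16, 35, Yan, 2007), (16, 35, Yan, 2015), (16, 35, Yan, 2018), (16, 35, Yan, 2019), (16, 5, Pat, 2007), (16, 5, Pat, 2015), (16, 5, Pat, 2018), (16, 5, Pat, 2019), (30, 1, Mo, 2002), (30, 1, Mo, 2004), (30, 1, Mo, 2008), (30, 1, Mo, 2011), (30, 1, Mo, 2020), (30, 28, Eve, 2002), (30, 28, Eve, 2004), (30, 28, Eve, 2008), (30, 28, Eve, 2011), (30, 28, Eve, 2020), (30, 32, Zed, 2002), (30, 32, Zed, 2004), (30, 32, Zed, 2008), (30, 32, Zed, 2011), (30, 32, Zed, 2020), (30, 38, Kim, 2002), (30, 38, Kim, 2004), (30, 38, Kim, 2008), (30, 38, Kim, 2011), (30, 38, Kim, 2020), (30, 9, Hal, 2002), (30, 9, Hal, 2004), (30, 9, Hal, 2008), (30, 9, Hal, 2011), (30, 9, Hal, 2020)}
Natural join on sname: {(30, 32, Zed, 2002, Gamma, Quin), (30, 32, Zed, 2002, Omega, Uma), (30, 32, Zed, 2002, Orion, Eve), (30, 32, Zed, 2002, Vega, Bo), (30, 32, Zed, 2004, Gamma, Quin), (30, 32, Zed, 2004, Omega, Uma), (30, 32, Zed, 2004, Orion, Eve), (30, 32, Zed, 2004, Vega, Bo), (30, 32, Zed, 2008, Gamma, Quin), (30, 32, Zed, 2008, Omega, Uma), (30, 32, Zed, 2008, Orion, Eve), (30, 32, Zed, 2008, Vega, Bo), (30, 32, Zed, 2011, Gamma, Quin), (30, 32, Zed, 2011, Omega, Uma), (30, 32, Zed, 2011, Orion, Eve), (30, 32, Zed, 2011, Vega, Bo), (30, 32, Zed, 2020, Gamma, Quin), (30, 32, Zed, 2020, Omega, Uma), (30, 32, Zed, 2020, Orion, Eve), (30, 32, Zed, 2020, Vega, Bo), (30, 9, Hal, 2002, Vega, Eve), (30, 9, Hal, 2004, Vega, Eve), (30, 9, Hal, 2008, Vega, Eve), (30, 9, Hal, 2011, Vega, Eve), (30, 9, Hal, 2020, Vega, Eve)}
Apply σ_{year != 2020}; surviving tuples: {(30, 32, Zed, 2002, Gamma, Quin), (30, 32, Zed, 2002, Omega, Uma), (30, 32, Zed, 2002, Orion, Eve), (30, 32, Zed, 2002, Vega, Bo), (30, 32, Zed, 2004, Gamma, Quin), (30, 32, Zed, 2004, Omega, Uma), (30, 32, Zed, 2004, Orion, Eve), (30, 32, Zed, 2004, Vega, Bo), (30, 32, Zed, 2008, Gamma, Quin), (30, 32, Zed, 2008, Omega, Uma), (30, 32, Zed, 2008, Orion, Eve), (30, 32, Zed, 2008, Vega, Bo), (30, 32, Zed, 2011, Gamma, Quin), (30, 32, Zed, 2011, Omega, Uma), (30, 32, Zed, 2011, Orion, Eve), (30, 32, Zed, 2011, Vega, Bo), (30, 9, Hal, 2002, Vega, Eve), (30, 9, Hal, 2004, Vega, Eve), (30, 9, Hal, 2008, Vega, Eve), (30, 9, Hal, 2011, Vega, Eve)}
π_{role, sid, aid} gives {(Gamma, 30, 32), (Omega, 30, 32), (Orion, 30, 32), (Vega, 30, 32), (Vega, 30, 9)} (15 duplicate(s) eliminated).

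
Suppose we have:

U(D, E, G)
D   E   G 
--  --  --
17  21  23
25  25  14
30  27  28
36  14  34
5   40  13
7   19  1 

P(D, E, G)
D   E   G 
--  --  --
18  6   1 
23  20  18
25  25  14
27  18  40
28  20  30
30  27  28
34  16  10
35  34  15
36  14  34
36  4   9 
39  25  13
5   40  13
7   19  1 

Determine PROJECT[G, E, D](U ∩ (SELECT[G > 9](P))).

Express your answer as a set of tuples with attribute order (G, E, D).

Selection G > 9: {(23, 20, 18), (25, 25, 14), (27, 18, 40), (28, 20, 30), (30, 27, 28), (34, 16, 10), (35, 34, 15), (36, 14, 34), (39, 25, 13), (5, 40, 13)}
Taking the intersection: {(25, 25, 14), (30, 27, 28), (36, 14, 34), (5, 40, 13)}
Projecting to G, E, D: {(13, 40, 5), (14, 25, 25), (28, 27, 30), (34, 14, 36)}

{(13, 40, 5), (14, 25, 25), (28, 27, 30), (34, 14, 36)}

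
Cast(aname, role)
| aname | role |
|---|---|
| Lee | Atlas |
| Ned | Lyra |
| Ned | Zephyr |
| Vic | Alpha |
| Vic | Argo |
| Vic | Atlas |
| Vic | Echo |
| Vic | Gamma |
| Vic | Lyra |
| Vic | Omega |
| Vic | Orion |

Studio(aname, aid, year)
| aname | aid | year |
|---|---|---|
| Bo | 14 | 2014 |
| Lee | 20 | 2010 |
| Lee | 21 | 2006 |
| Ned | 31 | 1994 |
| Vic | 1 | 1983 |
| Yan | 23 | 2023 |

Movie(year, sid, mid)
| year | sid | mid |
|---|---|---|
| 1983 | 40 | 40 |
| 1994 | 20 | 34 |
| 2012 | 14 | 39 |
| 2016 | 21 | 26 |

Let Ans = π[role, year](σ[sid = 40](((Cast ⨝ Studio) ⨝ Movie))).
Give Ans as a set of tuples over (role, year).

{(Alpha, 1983), (Argo, 1983), (Atlas, 1983), (Echo, 1983), (Gamma, 1983), (Lyra, 1983), (Omega, 1983), (Orion, 1983)}

Joining Cast and Studio on aname yields {(Lee, Atlas, 20, 2010), (Lee, Atlas, 21, 2006), (Ned, Lyra, 31, 1994), (Ned, Zephyr, 31, 1994), (Vic, Alpha, 1, 1983), (Vic, Argo, 1, 1983), (Vic, Atlas, 1, 1983), (Vic, Echo, 1, 1983), (Vic, Gamma, 1, 1983), (Vic, Lyra, 1, 1983), (Vic, Omega, 1, 1983), (Vic, Orion, 1, 1983)}.
Joining (Cast ⨝ Studio) and Movie on year yields {(Ned, Lyra, 31, 1994, 20, 34), (Ned, Zephyr, 31, 1994, 20, 34), (Vic, Alpha, 1, 1983, 40, 40), (Vic, Argo, 1, 1983, 40, 40), (Vic, Atlas, 1, 1983, 40, 40), (Vic, Echo, 1, 1983, 40, 40), (Vic, Gamma, 1, 1983, 40, 40), (Vic, Lyra, 1, 1983, 40, 40), (Vic, Omega, 1, 1983, 40, 40), (Vic, Orion, 1, 1983, 40, 40)}.
σ[sid = 40]: keep tuples satisfying sid = 40 → {(Vic, Alpha, 1, 1983, 40, 40), (Vic, Argo, 1, 1983, 40, 40), (Vic, Atlas, 1, 1983, 40, 40), (Vic, Echo, 1, 1983, 40, 40), (Vic, Gamma, 1, 1983, 40, 40), (Vic, Lyra, 1, 1983, 40, 40), (Vic, Omega, 1, 1983, 40, 40), (Vic, Orion, 1, 1983, 40, 40)}
Projecting to role, year: {(Alpha, 1983), (Argo, 1983), (Atlas, 1983), (Echo, 1983), (Gamma, 1983), (Lyra, 1983), (Omega, 1983), (Orion, 1983)}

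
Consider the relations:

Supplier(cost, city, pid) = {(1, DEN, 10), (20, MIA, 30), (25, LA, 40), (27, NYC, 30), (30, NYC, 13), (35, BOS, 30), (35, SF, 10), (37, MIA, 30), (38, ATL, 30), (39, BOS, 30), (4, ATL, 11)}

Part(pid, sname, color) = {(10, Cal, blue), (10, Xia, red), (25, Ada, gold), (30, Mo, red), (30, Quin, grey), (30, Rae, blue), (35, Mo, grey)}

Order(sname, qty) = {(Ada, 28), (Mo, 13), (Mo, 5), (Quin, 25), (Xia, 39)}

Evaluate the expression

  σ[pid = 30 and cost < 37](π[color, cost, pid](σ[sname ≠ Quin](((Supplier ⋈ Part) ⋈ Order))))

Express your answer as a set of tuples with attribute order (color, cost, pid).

{(red, 20, 30), (red, 27, 30), (red, 35, 30)}

Natural join on pid: {(1, DEN, 10, Cal, blue), (1, DEN, 10, Xia, red), (20, MIA, 30, Mo, red), (20, MIA, 30, Quin, grey), (20, MIA, 30, Rae, blue), (27, NYC, 30, Mo, red), (27, NYC, 30, Quin, grey), (27, NYC, 30, Rae, blue), (35, BOS, 30, Mo, red), (35, BOS, 30, Quin, grey), (35, BOS, 30, Rae, blue), (35, SF, 10, Cal, blue), (35, SF, 10, Xia, red), (37, MIA, 30, Mo, red), (37, MIA, 30, Quin, grey), (37, MIA, 30, Rae, blue), (38, ATL, 30, Mo, red), (38, ATL, 30, Quin, grey), (38, ATL, 30, Rae, blue), (39, BOS, 30, Mo, red), (39, BOS, 30, Quin, grey), (39, BOS, 30, Rae, blue)}
Natural join on sname: {(1, DEN, 10, Xia, red, 39), (20, MIA, 30, Mo, red, 13), (20, MIA, 30, Mo, red, 5), (20, MIA, 30, Quin, grey, 25), (27, NYC, 30, Mo, red, 13), (27, NYC, 30, Mo, red, 5), (27, NYC, 30, Quin, grey, 25), (35, BOS, 30, Mo, red, 13), (35, BOS, 30, Mo, red, 5), (35, BOS, 30, Quin, grey, 25), (35, SF, 10, Xia, red, 39), (37, MIA, 30, Mo, red, 13), (37, MIA, 30, Mo, red, 5), (37, MIA, 30, Quin, grey, 25), (38, ATL, 30, Mo, red, 13), (38, ATL, 30, Mo, red, 5), (38, ATL, 30, Quin, grey, 25), (39, BOS, 30, Mo, red, 13), (39, BOS, 30, Mo, red, 5), (39, BOS, 30, Quin, grey, 25)}
Apply σ_{sname ≠ Quin}; surviving tuples: {(1, DEN, 10, Xia, red, 39), (20, MIA, 30, Mo, red, 13), (20, MIA, 30, Mo, red, 5), (27, NYC, 30, Mo, red, 13), (27, NYC, 30, Mo, red, 5), (35, BOS, 30, Mo, red, 13), (35, BOS, 30, Mo, red, 5), (35, SF, 10, Xia, red, 39), (37, MIA, 30, Mo, red, 13), (37, MIA, 30, Mo, red, 5), (38, ATL, 30, Mo, red, 13), (38, ATL, 30, Mo, red, 5), (39, BOS, 30, Mo, red, 13), (39, BOS, 30, Mo, red, 5)}
π_{color, cost, pid} gives {(red, 1, 10), (red, 20, 30), (red, 27, 30), (red, 35, 10), (red, 35, 30), (red, 37, 30), (red, 38, 30), (red, 39, 30)} (6 duplicate(s) eliminated).
Apply σ_{pid = 30 and cost < 37}; surviving tuples: {(red, 20, 30), (red, 27, 30), (red, 35, 30)}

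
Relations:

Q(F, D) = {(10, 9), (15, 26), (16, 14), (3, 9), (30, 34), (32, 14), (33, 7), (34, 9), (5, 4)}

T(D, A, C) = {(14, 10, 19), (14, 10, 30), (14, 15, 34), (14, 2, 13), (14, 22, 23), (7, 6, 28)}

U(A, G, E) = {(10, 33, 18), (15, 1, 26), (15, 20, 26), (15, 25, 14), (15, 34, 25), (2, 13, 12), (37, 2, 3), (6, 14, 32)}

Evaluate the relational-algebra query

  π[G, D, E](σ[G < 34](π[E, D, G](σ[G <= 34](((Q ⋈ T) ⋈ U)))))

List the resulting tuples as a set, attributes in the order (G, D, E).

{(1, 14, 26), (13, 14, 12), (14, 7, 32), (20, 14, 26), (25, 14, 14), (33, 14, 18)}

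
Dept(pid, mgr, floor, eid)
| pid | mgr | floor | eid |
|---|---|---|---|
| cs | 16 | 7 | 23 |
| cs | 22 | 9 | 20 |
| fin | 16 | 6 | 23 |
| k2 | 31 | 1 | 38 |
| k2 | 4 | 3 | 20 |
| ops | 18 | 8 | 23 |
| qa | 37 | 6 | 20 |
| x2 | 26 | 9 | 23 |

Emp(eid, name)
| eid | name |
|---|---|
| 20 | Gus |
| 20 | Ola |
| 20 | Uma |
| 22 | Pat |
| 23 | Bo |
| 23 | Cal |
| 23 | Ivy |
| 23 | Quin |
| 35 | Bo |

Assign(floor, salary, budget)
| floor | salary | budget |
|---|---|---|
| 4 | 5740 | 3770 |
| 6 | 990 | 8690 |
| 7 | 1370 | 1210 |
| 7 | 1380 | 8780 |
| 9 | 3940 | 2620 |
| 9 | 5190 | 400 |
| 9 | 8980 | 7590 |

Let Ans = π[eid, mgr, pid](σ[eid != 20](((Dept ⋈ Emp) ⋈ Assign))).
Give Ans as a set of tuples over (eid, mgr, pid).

{(23, 16, cs), (23, 16, fin), (23, 26, x2)}

Dept ⋈ Emp (natural join on eid): {(cs, 16, 7, 23, Bo), (cs, 16, 7, 23, Cal), (cs, 16, 7, 23, Ivy), (cs, 16, 7, 23, Quin), (cs, 22, 9, 20, Gus), (cs, 22, 9, 20, Ola), (cs, 22, 9, 20, Uma), (fin, 16, 6, 23, Bo), (fin, 16, 6, 23, Cal), (fin, 16, 6, 23, Ivy), (fin, 16, 6, 23, Quin), (k2, 4, 3, 20, Gus), (k2, 4, 3, 20, Ola), (k2, 4, 3, 20, Uma), (ops, 18, 8, 23, Bo), (ops, 18, 8, 23, Cal), (ops, 18, 8, 23, Ivy), (ops, 18, 8, 23, Quin), (qa, 37, 6, 20, Gus), (qa, 37, 6, 20, Ola), (qa, 37, 6, 20, Uma), (x2, 26, 9, 23, Bo), (x2, 26, 9, 23, Cal), (x2, 26, 9, 23, Ivy), (x2, 26, 9, 23, Quin)}
(Dept ⋈ Emp) ⋈ Assign (natural join on floor): {(cs, 16, 7, 23, Bo, 1370, 1210), (cs, 16, 7, 23, Bo, 1380, 8780), (cs, 16, 7, 23, Cal, 1370, 1210), (cs, 16, 7, 23, Cal, 1380, 8780), (cs, 16, 7, 23, Ivy, 1370, 1210), (cs, 16, 7, 23, Ivy, 1380, 8780), (cs, 16, 7, 23, Quin, 1370, 1210), (cs, 16, 7, 23, Quin, 1380, 8780), (cs, 22, 9, 20, Gus, 3940, 2620), (cs, 22, 9, 20, Gus, 5190, 400), (cs, 22, 9, 20, Gus, 8980, 7590), (cs, 22, 9, 20, Ola, 3940, 2620), (cs, 22, 9, 20, Ola, 5190, 400), (cs, 22, 9, 20, Ola, 8980, 7590), (cs, 22, 9, 20, Uma, 3940, 2620), (cs, 22, 9, 20, Uma, 5190, 400), (cs, 22, 9, 20, Uma, 8980, 7590), (fin, 16, 6, 23, Bo, 990, 8690), (fin, 16, 6, 23, Cal, 990, 8690), (fin, 16, 6, 23, Ivy, 990, 8690), (fin, 16, 6, 23, Quin, 990, 8690), (qa, 37, 6, 20, Gus, 990, 8690), (qa, 37, 6, 20, Ola, 990, 8690), (qa, 37, 6, 20, Uma, 990, 8690), (x2, 26, 9, 23, Bo, 3940, 2620), (x2, 26, 9, 23, Bo, 5190, 400), (x2, 26, 9, 23, Bo, 8980, 7590), (x2, 26, 9, 23, Cal, 3940, 2620), (x2, 26, 9, 23, Cal, 5190, 400), (x2, 26, 9, 23, Cal, 8980, 7590), (x2, 26, 9, 23, Ivy, 3940, 2620), (x2, 26, 9, 23, Ivy, 5190, 400), (x2, 26, 9, 23, Ivy, 8980, 7590), (x2, 26, 9, 23, Quin, 3940, 2620), (x2, 26, 9, 23, Quin, 5190, 400), (x2, 26, 9, 23, Quin, 8980, 7590)}
Apply σ_{eid != 20}; surviving tuples: {(cs, 16, 7, 23, Bo, 1370, 1210), (cs, 16, 7, 23, Bo, 1380, 8780), (cs, 16, 7, 23, Cal, 1370, 1210), (cs, 16, 7, 23, Cal, 1380, 8780), (cs, 16, 7, 23, Ivy, 1370, 1210), (cs, 16, 7, 23, Ivy, 1380, 8780), (cs, 16, 7, 23, Quin, 1370, 1210), (cs, 16, 7, 23, Quin, 1380, 8780), (fin, 16, 6, 23, Bo, 990, 8690), (fin, 16, 6, 23, Cal, 990, 8690), (fin, 16, 6, 23, Ivy, 990, 8690), (fin, 16, 6, 23, Quin, 990, 8690), (x2, 26, 9, 23, Bo, 3940, 2620), (x2, 26, 9, 23, Bo, 5190, 400), (x2, 26, 9, 23, Bo, 8980, 7590), (x2, 26, 9, 23, Cal, 3940, 2620), (x2, 26, 9, 23, Cal, 5190, 400), (x2, 26, 9, 23, Cal, 8980, 7590), (x2, 26, 9, 23, Ivy, 3940, 2620), (x2, 26, 9, 23, Ivy, 5190, 400), (x2, 26, 9, 23, Ivy, 8980, 7590), (x2, 26, 9, 23, Quin, 3940, 2620), (x2, 26, 9, 23, Quin, 5190, 400), (x2, 26, 9, 23, Quin, 8980, 7590)}
π_{eid, mgr, pid} gives {(23, 16, cs), (23, 16, fin), (23, 26, x2)} (21 duplicate(s) eliminated).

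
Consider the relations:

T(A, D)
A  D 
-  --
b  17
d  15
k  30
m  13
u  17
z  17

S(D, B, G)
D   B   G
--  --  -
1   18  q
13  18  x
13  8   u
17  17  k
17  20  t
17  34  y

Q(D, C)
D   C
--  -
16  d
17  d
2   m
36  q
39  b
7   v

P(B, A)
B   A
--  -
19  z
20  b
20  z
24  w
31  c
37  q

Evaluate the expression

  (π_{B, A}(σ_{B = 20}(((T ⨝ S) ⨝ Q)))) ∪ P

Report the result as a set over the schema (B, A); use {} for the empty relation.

{(19, z), (20, b), (20, u), (20, z), (24, w), (31, c), (37, q)}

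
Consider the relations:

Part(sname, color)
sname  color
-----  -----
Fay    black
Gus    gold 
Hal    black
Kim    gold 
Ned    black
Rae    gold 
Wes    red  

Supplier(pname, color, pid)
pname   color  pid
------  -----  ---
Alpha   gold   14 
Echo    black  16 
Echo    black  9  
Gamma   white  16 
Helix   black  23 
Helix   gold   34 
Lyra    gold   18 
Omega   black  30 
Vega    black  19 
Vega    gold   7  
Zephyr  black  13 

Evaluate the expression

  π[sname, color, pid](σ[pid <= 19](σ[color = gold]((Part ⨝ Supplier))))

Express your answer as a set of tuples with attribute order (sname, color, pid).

Part ⋈ Supplier (natural join on color): {(Fay, black, Echo, 16), (Fay, black, Echo, 9), (Fay, black, Helix, 23), (Fay, black, Omega, 30), (Fay, black, Vega, 19), (Fay, black, Zephyr, 13), (Gus, gold, Alpha, 14), (Gus, gold, Helix, 34), (Gus, gold, Lyra, 18), (Gus, gold, Vega, 7), (Hal, black, Echo, 16), (Hal, black, Echo, 9), (Hal, black, Helix, 23), (Hal, black, Omega, 30), (Hal, black, Vega, 19), (Hal, black, Zephyr, 13), (Kim, gold, Alpha, 14), (Kim, gold, Helix, 34), (Kim, gold, Lyra, 18), (Kim, gold, Vega, 7), (Ned, black, Echo, 16), (Ned, black, Echo, 9), (Ned, black, Helix, 23), (Ned, black, Omega, 30), (Ned, black, Vega, 19), (Ned, black, Zephyr, 13), (Rae, gold, Alpha, 14), (Rae, gold, Helix, 34), (Rae, gold, Lyra, 18), (Rae, gold, Vega, 7)}
Filtering on color = gold leaves {(Gus, gold, Alpha, 14), (Gus, gold, Helix, 34), (Gus, gold, Lyra, 18), (Gus, gold, Vega, 7), (Kim, gold, Alpha, 14), (Kim, gold, Helix, 34), (Kim, gold, Lyra, 18), (Kim, gold, Vega, 7), (Rae, gold, Alpha, 14), (Rae, gold, Helix, 34), (Rae, gold, Lyra, 18), (Rae, gold, Vega, 7)}.
Filtering on pid <= 19 leaves {(Gus, gold, Alpha, 14), (Gus, gold, Lyra, 18), (Gus, gold, Vega, 7), (Kim, gold, Alpha, 14), (Kim, gold, Lyra, 18), (Kim, gold, Vega, 7), (Rae, gold, Alpha, 14), (Rae, gold, Lyra, 18), (Rae, gold, Vega, 7)}.
π[sname, color, pid]: project onto (sname, color, pid) → {(Gus, gold, 14), (Gus, gold, 18), (Gus, gold, 7), (Kim, gold, 14), (Kim, gold, 18), (Kim, gold, 7), (Rae, gold, 14), (Rae, gold, 18), (Rae, gold, 7)}

{(Gus, gold, 14), (Gus, gold, 18), (Gus, gold, 7), (Kim, gold, 14), (Kim, gold, 18), (Kim, gold, 7), (Rae, gold, 14), (Rae, gold, 18), (Rae, gold, 7)}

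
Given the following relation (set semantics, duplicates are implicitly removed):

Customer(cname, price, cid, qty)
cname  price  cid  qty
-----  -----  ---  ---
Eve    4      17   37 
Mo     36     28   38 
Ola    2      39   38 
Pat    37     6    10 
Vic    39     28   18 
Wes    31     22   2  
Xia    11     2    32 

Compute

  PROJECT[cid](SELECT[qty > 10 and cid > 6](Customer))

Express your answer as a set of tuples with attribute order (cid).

Selection qty > 10 and cid > 6: {(Eve, 4, 17, 37), (Mo, 36, 28, 38), (Ola, 2, 39, 38), (Vic, 39, 28, 18)}
Projecting to cid (1 duplicate(s) eliminated): {17, 28, 39}

{17, 28, 39}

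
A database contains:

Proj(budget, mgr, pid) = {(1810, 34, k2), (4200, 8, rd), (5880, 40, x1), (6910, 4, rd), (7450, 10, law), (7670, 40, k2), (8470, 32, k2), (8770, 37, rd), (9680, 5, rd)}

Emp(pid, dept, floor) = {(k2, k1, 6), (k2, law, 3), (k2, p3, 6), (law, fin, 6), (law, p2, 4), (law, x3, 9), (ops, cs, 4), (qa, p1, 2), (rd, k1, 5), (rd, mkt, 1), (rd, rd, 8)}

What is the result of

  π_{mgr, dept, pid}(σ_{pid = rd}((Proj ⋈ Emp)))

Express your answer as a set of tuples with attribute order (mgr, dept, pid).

Joining Proj and Emp on pid yields {(1810, 34, k2, k1, 6), (1810, 34, k2, law, 3), (1810, 34, k2, p3, 6), (4200, 8, rd, k1, 5), (4200, 8, rd, mkt, 1), (4200, 8, rd, rd, 8), (6910, 4, rd, k1, 5), (6910, 4, rd, mkt, 1), (6910, 4, rd, rd, 8), (7450, 10, law, fin, 6), (7450, 10, law, p2, 4), (7450, 10, law, x3, 9), (7670, 40, k2, k1, 6), (7670, 40, k2, law, 3), (7670, 40, k2, p3, 6), (8470, 32, k2, k1, 6), (8470, 32, k2, law, 3), (8470, 32, k2, p3, 6), (8770, 37, rd, k1, 5), (8770, 37, rd, mkt, 1), (8770, 37, rd, rd, 8), (9680, 5, rd, k1, 5), (9680, 5, rd, mkt, 1), (9680, 5, rd, rd, 8)}.
Apply σ_{pid = rd}; surviving tuples: {(4200, 8, rd, k1, 5), (4200, 8, rd, mkt, 1), (4200, 8, rd, rd, 8), (6910, 4, rd, k1, 5), (6910, 4, rd, mkt, 1), (6910, 4, rd, rd, 8), (8770, 37, rd, k1, 5), (8770, 37, rd, mkt, 1), (8770, 37, rd, rd, 8), (9680, 5, rd, k1, 5), (9680, 5, rd, mkt, 1), (9680, 5, rd, rd, 8)}
π_{mgr, dept, pid} gives {(37, k1, rd), (37, mkt, rd), (37, rd, rd), (4, k1, rd), (4, mkt, rd), (4, rd, rd), (5, k1, rd), (5, mkt, rd), (5, rd, rd), (8, k1, rd), (8, mkt, rd), (8, rd, rd)}.

{(37, k1, rd), (37, mkt, rd), (37, rd, rd), (4, k1, rd), (4, mkt, rd), (4, rd, rd), (5, k1, rd), (5, mkt, rd), (5, rd, rd), (8, k1, rd), (8, mkt, rd), (8, rd, rd)}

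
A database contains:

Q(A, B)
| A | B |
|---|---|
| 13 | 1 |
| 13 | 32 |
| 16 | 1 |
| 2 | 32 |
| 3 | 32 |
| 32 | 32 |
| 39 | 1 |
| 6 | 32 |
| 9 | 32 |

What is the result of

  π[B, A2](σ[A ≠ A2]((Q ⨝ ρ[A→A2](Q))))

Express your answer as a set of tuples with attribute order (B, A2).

{(1, 13), (1, 16), (1, 39), (32, 13), (32, 2), (32, 3), (32, 32), (32, 6), (32, 9)}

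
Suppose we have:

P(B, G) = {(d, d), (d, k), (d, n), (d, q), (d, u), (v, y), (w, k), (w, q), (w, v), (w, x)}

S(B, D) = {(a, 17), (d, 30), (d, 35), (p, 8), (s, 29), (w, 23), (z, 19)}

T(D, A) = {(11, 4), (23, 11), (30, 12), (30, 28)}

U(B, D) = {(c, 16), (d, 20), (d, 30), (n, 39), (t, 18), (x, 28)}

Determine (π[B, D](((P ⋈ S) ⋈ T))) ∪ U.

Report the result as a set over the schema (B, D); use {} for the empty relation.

Natural join on B: {(d, d, 30), (d, d, 35), (d, k, 30), (d, k, 35), (d, n, 30), (d, n, 35), (d, q, 30), (d, q, 35), (d, u, 30), (d, u, 35), (w, k, 23), (w, q, 23), (w, v, 23), (w, x, 23)}
Natural join on D: {(d, d, 30, 12), (d, d, 30, 28), (d, k, 30, 12), (d, k, 30, 28), (d, n, 30, 12), (d, n, 30, 28), (d, q, 30, 12), (d, q, 30, 28), (d, u, 30, 12), (d, u, 30, 28), (w, k, 23, 11), (w, q, 23, 11), (w, v, 23, 11), (w, x, 23, 11)}
π[B, D]: project onto (B, D) (12 duplicate(s) eliminated) → {(d, 30), (w, 23)}
Union: {(d, 30), (w, 23)} with {(c, 16), (d, 20), (d, 30), (n, 39), (t, 18), (x, 28)} → {(c, 16), (d, 20), (d, 30), (n, 39), (t, 18), (w, 23), (x, 28)}

{(c, 16), (d, 20), (d, 30), (n, 39), (t, 18), (w, 23), (x, 28)}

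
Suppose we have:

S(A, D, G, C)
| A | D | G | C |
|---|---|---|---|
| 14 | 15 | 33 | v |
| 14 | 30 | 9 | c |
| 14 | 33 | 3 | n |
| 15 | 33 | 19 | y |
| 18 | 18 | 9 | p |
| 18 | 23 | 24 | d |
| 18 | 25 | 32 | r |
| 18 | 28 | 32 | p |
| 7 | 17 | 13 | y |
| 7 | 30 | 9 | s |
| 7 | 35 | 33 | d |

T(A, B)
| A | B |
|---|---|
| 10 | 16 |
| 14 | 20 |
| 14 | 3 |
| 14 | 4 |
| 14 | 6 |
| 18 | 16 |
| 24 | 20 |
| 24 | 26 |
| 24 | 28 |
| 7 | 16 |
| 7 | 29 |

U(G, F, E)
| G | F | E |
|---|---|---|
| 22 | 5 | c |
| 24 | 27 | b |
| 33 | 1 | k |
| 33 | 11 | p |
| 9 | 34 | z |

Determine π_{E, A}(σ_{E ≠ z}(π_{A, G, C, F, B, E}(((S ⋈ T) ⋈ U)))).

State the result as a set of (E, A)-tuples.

S ⋈ T (natural join on A): {(14, 15, 33, v, 20), (14, 15, 33, v, 3), (14, 15, 33, v, 4), (14, 15, 33, v, 6), (14, 30, 9, c, 20), (14, 30, 9, c, 3), (14, 30, 9, c, 4), (14, 30, 9, c, 6), (14, 33, 3, n, 20), (14, 33, 3, n, 3), (14, 33, 3, n, 4), (14, 33, 3, n, 6), (18, 18, 9, p, 16), (18, 23, 24, d, 16), (18, 25, 32, r, 16), (18, 28, 32, p, 16), (7, 17, 13, y, 16), (7, 17, 13, y, 29), (7, 30, 9, s, 16), (7, 30, 9, s, 29), (7, 35, 33, d, 16), (7, 35, 33, d, 29)}
(S ⋈ T) ⋈ U (natural join on G): {(14, 15, 33, v, 20, 1, k), (14, 15, 33, v, 20, 11, p), (14, 15, 33, v, 3, 1, k), (14, 15, 33, v, 3, 11, p), (14, 15, 33, v, 4, 1, k), (14, 15, 33, v, 4, 11, p), (14, 15, 33, v, 6, 1, k), (14, 15, 33, v, 6, 11, p), (14, 30, 9, c, 20, 34, z), (14, 30, 9, c, 3, 34, z), (14, 30, 9, c, 4, 34, z), (14, 30, 9, c, 6, 34, z), (18, 18, 9, p, 16, 34, z), (18, 23, 24, d, 16, 27, b), (7, 30, 9, s, 16, 34, z), (7, 30, 9, s, 29, 34, z), (7, 35, 33, d, 16, 1, k), (7, 35, 33, d, 16, 11, p), (7, 35, 33, d, 29, 1, k), (7, 35, 33, d, 29, 11, p)}
Keep only column(s) A, G, C, F, B, E: {(14, 33, v, 1, 20, k), (14, 33, v, 1, 3, k), (14, 33, v, 1, 4, k), (14, 33, v, 1, 6, k), (14, 33, v, 11, 20, p), (14, 33, v, 11, 3, p), (14, 33, v, 11, 4, p), (14, 33, v, 11, 6, p), (14, 9, c, 34, 20, z), (14, 9, c, 34, 3, z), (14, 9, c, 34, 4, z), (14, 9, c, 34, 6, z), (18, 24, d, 27, 16, b), (18, 9, p, 34, 16, z), (7, 33, d, 1, 16, k), (7, 33, d, 1, 29, k), (7, 33, d, 11, 16, p), (7, 33, d, 11, 29, p), (7, 9, s, 34, 16, z), (7, 9, s, 34, 29, z)}
Filtering on E ≠ z leaves {(14, 33, v, 1, 20, k), (14, 33, v, 1, 3, k), (14, 33, v, 1, 4, k), (14, 33, v, 1, 6, k), (14, 33, v, 11, 20, p), (14, 33, v, 11, 3, p), (14, 33, v, 11, 4, p), (14, 33, v, 11, 6, p), (18, 24, d, 27, 16, b), (7, 33, d, 1, 16, k), (7, 33, d, 1, 29, k), (7, 33, d, 11, 16, p), (7, 33, d, 11, 29, p)}.
Keep only column(s) E, A (8 duplicate(s) eliminated): {(b, 18), (k, 14), (k, 7), (p, 14), (p, 7)}

{(b, 18), (k, 14), (k, 7), (p, 14), (p, 7)}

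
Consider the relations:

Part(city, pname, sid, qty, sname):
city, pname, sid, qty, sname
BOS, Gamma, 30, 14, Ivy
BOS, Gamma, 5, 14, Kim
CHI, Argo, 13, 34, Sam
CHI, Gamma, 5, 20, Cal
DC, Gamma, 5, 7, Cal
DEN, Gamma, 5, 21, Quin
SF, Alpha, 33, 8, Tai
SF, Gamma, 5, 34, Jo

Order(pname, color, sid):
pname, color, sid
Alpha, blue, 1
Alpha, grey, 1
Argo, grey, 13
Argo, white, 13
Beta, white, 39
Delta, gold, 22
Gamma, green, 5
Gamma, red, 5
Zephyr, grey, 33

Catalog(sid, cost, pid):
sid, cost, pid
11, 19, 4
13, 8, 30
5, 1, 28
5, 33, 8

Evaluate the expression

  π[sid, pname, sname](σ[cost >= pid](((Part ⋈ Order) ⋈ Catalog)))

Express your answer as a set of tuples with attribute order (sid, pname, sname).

{(5, Gamma, Cal), (5, Gamma, Jo), (5, Gamma, Kim), (5, Gamma, Quin)}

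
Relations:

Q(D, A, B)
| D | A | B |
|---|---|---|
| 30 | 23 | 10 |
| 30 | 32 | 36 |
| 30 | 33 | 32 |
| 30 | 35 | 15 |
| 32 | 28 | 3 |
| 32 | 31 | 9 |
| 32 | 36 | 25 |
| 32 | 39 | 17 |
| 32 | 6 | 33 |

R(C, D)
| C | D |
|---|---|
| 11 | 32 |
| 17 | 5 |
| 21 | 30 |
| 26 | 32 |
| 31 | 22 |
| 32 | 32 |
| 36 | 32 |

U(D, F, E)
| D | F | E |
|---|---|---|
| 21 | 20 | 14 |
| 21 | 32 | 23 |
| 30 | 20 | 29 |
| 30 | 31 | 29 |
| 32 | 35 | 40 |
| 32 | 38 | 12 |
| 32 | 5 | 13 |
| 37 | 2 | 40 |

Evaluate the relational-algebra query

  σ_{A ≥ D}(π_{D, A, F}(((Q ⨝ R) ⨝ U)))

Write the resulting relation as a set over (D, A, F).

{(30, 32, 20), (30, 32, 31), (30, 33, 20), (30, 33, 31), (30, 35, 20), (30, 35, 31), (32, 36, 35), (32, 36, 38), (32, 36, 5), (32, 39, 35), (32, 39, 38), (32, 39, 5)}

Joining Q and R on D yields {(30, 23, 10, 21), (30, 32, 36, 21), (30, 33, 32, 21), (30, 35, 15, 21), (32, 28, 3, 11), (32, 28, 3, 26), (32, 28, 3, 32), (32, 28, 3, 36), (32, 31, 9, 11), (32, 31, 9, 26), (32, 31, 9, 32), (32, 31, 9, 36), (32, 36, 25, 11), (32, 36, 25, 26), (32, 36, 25, 32), (32, 36, 25, 36), (32, 39, 17, 11), (32, 39, 17, 26), (32, 39, 17, 32), (32, 39, 17, 36), (32, 6, 33, 11), (32, 6, 33, 26), (32, 6, 33, 32), (32, 6, 33, 36)}.
Joining (Q ⨝ R) and U on D yields {(30, 23, 10, 21, 20, 29), (30, 23, 10, 21, 31, 29), (30, 32, 36, 21, 20, 29), (30, 32, 36, 21, 31, 29), (30, 33, 32, 21, 20, 29), (30, 33, 32, 21, 31, 29), (30, 35, 15, 21, 20, 29), (30, 35, 15, 21, 31, 29), (32, 28, 3, 11, 35, 40), (32, 28, 3, 11, 38, 12), (32, 28, 3, 11, 5, 13), (32, 28, 3, 26, 35, 40), (32, 28, 3, 26, 38, 12), (32, 28, 3, 26, 5, 13), (32, 28, 3, 32, 35, 40), (32, 28, 3, 32, 38, 12), (32, 28, 3, 32, 5, 13), (32, 28, 3, 36, 35, 40), (32, 28, 3, 36, 38, 12), (32, 28, 3, 36, 5, 13), (32, 31, 9, 11, 35, 40), (32, 31, 9, 11, 38, 12), (32, 31, 9, 11, 5, 13), (32, 31, 9, 26, 35, 40), (32, 31, 9, 26, 38, 12), (32, 31, 9, 26, 5, 13), (32, 31, 9, 32, 35, 40), (32, 31, 9, 32, 38, 12), (32, 31, 9, 32, 5, 13), (32, 31, 9, 36, 35, 40), (32, 31, 9, 36, 38, 12), (32, 31, 9, 36, 5, 13), (32, 36, 25, 11, 35, 40), (32, 36, 25, 11, 38, 12), (32, 36, 25, 11, 5, 13), (32, 36, 25, 26, 35, 40), (32, 36, 25, 26, 38, 12), (32, 36, 25, 26, 5, 13), (32, 36, 25, 32, 35, 40), (32, 36, 25, 32, 38, 12), (32, 36, 25, 32, 5, 13), (32, 36, 25, 36, 35, 40), (32, 36, 25, 36, 38, 12), (32, 36, 25, 36, 5, 13), (32, 39, 17, 11, 35, 40), (32, 39, 17, 11, 38, 12), (32, 39, 17, 11, 5, 13), (32, 39, 17, 26, 35, 40), (32, 39, 17, 26, 38, 12), (32, 39, 17, 26, 5, 13), (32, 39, 17, 32, 35, 40), (32, 39, 17, 32, 38, 12), (32, 39, 17, 32, 5, 13), (32, 39, 17, 36, 35, 40), (32, 39, 17, 36, 38, 12), (32, 39, 17, 36, 5, 13), (32, 6, 33, 11, 35, 40), (32, 6, 33, 11, 38, 12), (32, 6, 33, 11, 5, 13), (32, 6, 33, 26, 35, 40), (32, 6, 33, 26, 38, 12), (32, 6, 33, 26, 5, 13), (32, 6, 33, 32, 35, 40), (32, 6, 33, 32, 38, 12), (32, 6, 33, 32, 5, 13), (32, 6, 33, 36, 35, 40), (32, 6, 33, 36, 38, 12), (32, 6, 33, 36, 5, 13)}.
Keep only column(s) D, A, F (45 duplicate(s) eliminated): {(30, 23, 20), (30, 23, 31), (30, 32, 20), (30, 32, 31), (30, 33, 20), (30, 33, 31), (30, 35, 20), (30, 35, 31), (32, 28, 35), (32, 28, 38), (32, 28, 5), (32, 31, 35), (32, 31, 38), (32, 31, 5), (32, 36, 35), (32, 36, 38), (32, 36, 5), (32, 39, 35), (32, 39, 38), (32, 39, 5), (32, 6, 35), (32, 6, 38), (32, 6, 5)}
Selection A ≥ D: {(30, 32, 20), (30, 32, 31), (30, 33, 20), (30, 33, 31), (30, 35, 20), (30, 35, 31), (32, 36, 35), (32, 36, 38), (32, 36, 5), (32, 39, 35), (32, 39, 38), (32, 39, 5)}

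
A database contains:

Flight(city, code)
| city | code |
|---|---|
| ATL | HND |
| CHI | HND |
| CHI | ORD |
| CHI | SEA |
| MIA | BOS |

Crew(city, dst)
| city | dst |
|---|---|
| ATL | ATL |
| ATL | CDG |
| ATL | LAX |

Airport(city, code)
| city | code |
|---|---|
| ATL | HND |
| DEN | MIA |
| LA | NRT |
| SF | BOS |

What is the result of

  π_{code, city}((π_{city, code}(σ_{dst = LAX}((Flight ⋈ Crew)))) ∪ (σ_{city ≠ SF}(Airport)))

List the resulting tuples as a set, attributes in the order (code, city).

{(HND, ATL), (MIA, DEN), (NRT, LA)}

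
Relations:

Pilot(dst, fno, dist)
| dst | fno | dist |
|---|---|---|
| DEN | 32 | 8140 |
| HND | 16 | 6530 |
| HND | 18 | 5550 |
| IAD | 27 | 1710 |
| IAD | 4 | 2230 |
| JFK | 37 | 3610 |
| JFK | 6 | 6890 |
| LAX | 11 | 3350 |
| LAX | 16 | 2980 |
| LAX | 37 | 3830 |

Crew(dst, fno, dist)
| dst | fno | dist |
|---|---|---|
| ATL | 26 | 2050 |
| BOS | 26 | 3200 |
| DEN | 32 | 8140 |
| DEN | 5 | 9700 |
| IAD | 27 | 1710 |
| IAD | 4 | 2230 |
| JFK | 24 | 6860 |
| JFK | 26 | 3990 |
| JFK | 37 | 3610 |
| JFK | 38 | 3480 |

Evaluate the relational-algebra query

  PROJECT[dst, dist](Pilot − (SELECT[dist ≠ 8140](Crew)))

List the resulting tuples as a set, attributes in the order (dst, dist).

σ[dist ≠ 8140]: keep tuples satisfying dist ≠ 8140 → {(ATL, 26, 2050), (BOS, 26, 3200), (DEN, 5, 9700), (IAD, 27, 1710), (IAD, 4, 2230), (JFK, 24, 6860), (JFK, 26, 3990), (JFK, 37, 3610), (JFK, 38, 3480)}
Taking the difference: {(DEN, 32, 8140), (HND, 16, 6530), (HND, 18, 5550), (JFK, 6, 6890), (LAX, 11, 3350), (LAX, 16, 2980), (LAX, 37, 3830)}
Keep only column(s) dst, dist: {(DEN, 8140), (HND, 5550), (HND, 6530), (JFK, 6890), (LAX, 2980), (LAX, 3350), (LAX, 3830)}

{(DEN, 8140), (HND, 5550), (HND, 6530), (JFK, 6890), (LAX, 2980), (LAX, 3350), (LAX, 3830)}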